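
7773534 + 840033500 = 847807034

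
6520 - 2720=3800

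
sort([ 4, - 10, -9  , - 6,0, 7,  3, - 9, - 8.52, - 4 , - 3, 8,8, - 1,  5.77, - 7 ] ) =[ - 10 , - 9, - 9, - 8.52, - 7, - 6,- 4,  -  3,-1,0,3,4 , 5.77,7,  8,8]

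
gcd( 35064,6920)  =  8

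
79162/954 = 39581/477 = 82.98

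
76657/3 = 25552 + 1/3 = 25552.33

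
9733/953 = 9733/953 = 10.21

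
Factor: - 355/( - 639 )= 3^( - 2) * 5^1 = 5/9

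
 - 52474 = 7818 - 60292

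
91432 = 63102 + 28330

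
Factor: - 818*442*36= - 13016016 = -  2^4*3^2*13^1*17^1*409^1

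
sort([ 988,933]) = [ 933, 988]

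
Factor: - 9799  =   - 41^1*239^1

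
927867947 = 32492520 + 895375427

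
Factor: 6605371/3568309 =131^( - 1 )*27239^ ( - 1)*6605371^1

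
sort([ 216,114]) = [114,216]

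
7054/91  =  77  +  47/91 = 77.52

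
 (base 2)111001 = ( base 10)57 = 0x39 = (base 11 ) 52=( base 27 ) 23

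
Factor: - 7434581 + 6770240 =- 3^1*221447^1 = -664341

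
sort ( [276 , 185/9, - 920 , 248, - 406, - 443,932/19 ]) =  [  -  920 , - 443, -406, 185/9, 932/19, 248 , 276 ]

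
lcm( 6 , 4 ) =12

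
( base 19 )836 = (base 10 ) 2951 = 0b101110000111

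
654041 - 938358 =  -  284317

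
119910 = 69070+50840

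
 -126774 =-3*42258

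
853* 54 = 46062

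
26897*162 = 4357314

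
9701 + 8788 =18489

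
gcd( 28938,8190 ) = 546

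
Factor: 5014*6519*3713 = 121364105658 = 2^1*3^1* 23^1*41^1*47^1  *  53^1*79^1*109^1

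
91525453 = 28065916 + 63459537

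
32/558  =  16/279 = 0.06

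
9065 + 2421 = 11486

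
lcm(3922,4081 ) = 301994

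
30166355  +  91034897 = 121201252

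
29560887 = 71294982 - 41734095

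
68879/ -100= - 68879/100 = - 688.79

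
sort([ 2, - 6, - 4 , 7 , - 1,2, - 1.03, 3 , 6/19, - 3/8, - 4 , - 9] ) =[  -  9, - 6, - 4,-4, - 1.03 , - 1 , - 3/8 , 6/19,2, 2 , 3,  7]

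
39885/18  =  13295/6= 2215.83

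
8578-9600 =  - 1022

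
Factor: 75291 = 3^1  *25097^1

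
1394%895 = 499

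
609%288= 33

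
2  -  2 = 0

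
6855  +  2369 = 9224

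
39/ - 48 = -13/16  =  - 0.81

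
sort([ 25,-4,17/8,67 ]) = [ - 4, 17/8, 25, 67]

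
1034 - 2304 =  - 1270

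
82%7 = 5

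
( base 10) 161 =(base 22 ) 77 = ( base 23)70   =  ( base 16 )A1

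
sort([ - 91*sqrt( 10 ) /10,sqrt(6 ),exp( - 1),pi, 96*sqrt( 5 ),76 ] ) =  [ - 91*sqrt (10 ) /10 , exp( - 1 ),sqrt( 6), pi,76,96*sqrt( 5)]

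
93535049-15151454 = 78383595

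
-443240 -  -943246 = 500006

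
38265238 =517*74014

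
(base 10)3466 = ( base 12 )200a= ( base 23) 6CG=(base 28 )4BM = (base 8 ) 6612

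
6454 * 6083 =39259682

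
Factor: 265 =5^1*53^1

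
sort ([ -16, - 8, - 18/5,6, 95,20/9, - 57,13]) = [ - 57, - 16,- 8,-18/5, 20/9, 6, 13, 95] 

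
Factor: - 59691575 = - 5^2*1283^1*1861^1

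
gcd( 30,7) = 1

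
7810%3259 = 1292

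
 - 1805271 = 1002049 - 2807320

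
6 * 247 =1482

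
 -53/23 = -3 + 16/23=- 2.30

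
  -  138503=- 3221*43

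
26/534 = 13/267 = 0.05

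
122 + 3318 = 3440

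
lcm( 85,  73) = 6205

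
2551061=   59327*43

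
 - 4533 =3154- 7687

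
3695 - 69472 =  - 65777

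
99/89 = 99/89 = 1.11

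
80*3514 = 281120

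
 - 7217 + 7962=745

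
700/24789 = 700/24789 = 0.03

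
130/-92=-2 + 27/46 =-1.41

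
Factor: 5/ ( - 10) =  - 2^( - 1 )= - 1/2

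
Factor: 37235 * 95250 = 3546633750 = 2^1 * 3^1*5^4*11^1*127^1*677^1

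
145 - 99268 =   -  99123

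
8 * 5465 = 43720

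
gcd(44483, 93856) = 1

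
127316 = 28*4547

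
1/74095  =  1/74095 = 0.00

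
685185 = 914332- 229147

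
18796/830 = 9398/415 = 22.65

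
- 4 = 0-4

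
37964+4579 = 42543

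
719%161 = 75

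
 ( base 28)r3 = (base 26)135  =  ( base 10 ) 759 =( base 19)21i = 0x2f7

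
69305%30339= 8627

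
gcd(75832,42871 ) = 1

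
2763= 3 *921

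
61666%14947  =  1878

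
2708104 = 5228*518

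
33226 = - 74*(  -  449) 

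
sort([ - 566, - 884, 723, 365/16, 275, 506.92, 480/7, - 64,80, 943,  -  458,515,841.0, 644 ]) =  [ - 884, - 566,-458, - 64,365/16, 480/7, 80, 275, 506.92,515,  644, 723, 841.0, 943]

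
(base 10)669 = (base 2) 1010011101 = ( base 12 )479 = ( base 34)JN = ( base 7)1644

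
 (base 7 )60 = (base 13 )33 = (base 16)2a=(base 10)42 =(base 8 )52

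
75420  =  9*8380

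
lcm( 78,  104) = 312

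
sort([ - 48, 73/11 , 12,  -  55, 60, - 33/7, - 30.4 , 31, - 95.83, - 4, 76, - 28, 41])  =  [- 95.83, - 55, - 48, -30.4, - 28,  -  33/7, - 4,73/11,  12,31 , 41 , 60 , 76]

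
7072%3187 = 698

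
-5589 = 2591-8180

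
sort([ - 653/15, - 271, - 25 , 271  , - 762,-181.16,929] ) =[ -762,-271 ,  -  181.16, - 653/15,  -  25, 271,929 ]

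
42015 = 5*8403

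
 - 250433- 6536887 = -6787320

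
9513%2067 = 1245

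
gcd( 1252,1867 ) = 1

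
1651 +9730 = 11381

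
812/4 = 203 = 203.00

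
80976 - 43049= 37927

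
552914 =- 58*( - 9533)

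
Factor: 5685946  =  2^1 *7^1 * 53^1  *  79^1*97^1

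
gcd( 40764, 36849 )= 3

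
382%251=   131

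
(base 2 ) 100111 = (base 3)1110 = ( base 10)39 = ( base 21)1i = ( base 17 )25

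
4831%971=947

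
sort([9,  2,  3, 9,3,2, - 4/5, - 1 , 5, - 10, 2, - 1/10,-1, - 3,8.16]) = [ - 10, - 3 ,-1,-1, - 4/5,-1/10,2, 2,2, 3,3, 5,8.16,9,  9 ] 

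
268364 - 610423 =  - 342059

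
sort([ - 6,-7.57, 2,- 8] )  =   [ - 8, - 7.57,-6, 2 ]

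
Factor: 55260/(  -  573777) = - 6140/63753 = - 2^2*3^(-1)*5^1*79^( -1 )*269^( - 1)*307^1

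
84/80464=21/20116  =  0.00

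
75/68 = 1+7/68 = 1.10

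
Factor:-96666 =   -  2^1*3^1*16111^1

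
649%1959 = 649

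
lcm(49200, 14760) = 147600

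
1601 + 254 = 1855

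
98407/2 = 98407/2 = 49203.50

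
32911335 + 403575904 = 436487239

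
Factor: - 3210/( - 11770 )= 3^1*11^( - 1) = 3/11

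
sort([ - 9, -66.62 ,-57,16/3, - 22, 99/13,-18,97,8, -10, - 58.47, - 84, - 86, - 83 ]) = [ - 86, - 84 , - 83, -66.62,  -  58.47 ,-57, - 22, - 18, - 10, - 9,16/3,99/13, 8, 97 ] 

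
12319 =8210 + 4109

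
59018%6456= 914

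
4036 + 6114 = 10150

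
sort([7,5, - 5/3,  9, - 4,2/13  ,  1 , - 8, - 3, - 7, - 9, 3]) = [ - 9 , - 8, - 7 , - 4, - 3, - 5/3 , 2/13,1 , 3, 5 , 7, 9 ]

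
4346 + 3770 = 8116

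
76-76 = 0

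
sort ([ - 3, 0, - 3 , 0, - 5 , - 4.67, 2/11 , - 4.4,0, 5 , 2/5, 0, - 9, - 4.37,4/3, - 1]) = [ - 9, - 5 ,- 4.67, - 4.4, - 4.37 ,  -  3, - 3,  -  1, 0,0 , 0, 0, 2/11 , 2/5 , 4/3, 5]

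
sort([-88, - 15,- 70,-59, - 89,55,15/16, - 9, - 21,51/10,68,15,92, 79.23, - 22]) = [ - 89, - 88, - 70,-59, - 22, -21, - 15, - 9,15/16,51/10,15,55,68,79.23,92] 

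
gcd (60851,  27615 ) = 7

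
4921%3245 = 1676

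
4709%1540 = 89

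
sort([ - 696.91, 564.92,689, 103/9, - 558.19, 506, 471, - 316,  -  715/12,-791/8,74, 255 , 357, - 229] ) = [ - 696.91,-558.19,  -  316, - 229, - 791/8, -715/12,103/9 , 74,255, 357,471,506,564.92,  689 ]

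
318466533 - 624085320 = -305618787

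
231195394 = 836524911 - 605329517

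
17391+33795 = 51186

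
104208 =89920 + 14288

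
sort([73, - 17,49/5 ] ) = [ - 17, 49/5 , 73 ] 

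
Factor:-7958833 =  - 7958833^1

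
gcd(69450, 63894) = 2778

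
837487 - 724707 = 112780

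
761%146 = 31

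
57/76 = 3/4 = 0.75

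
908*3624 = 3290592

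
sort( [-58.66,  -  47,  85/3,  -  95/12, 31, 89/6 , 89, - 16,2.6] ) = [ - 58.66,-47 , - 16, - 95/12,  2.6,89/6,  85/3,  31, 89]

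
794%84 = 38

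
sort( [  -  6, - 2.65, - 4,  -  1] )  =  [ - 6, - 4 , - 2.65, - 1]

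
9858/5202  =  1 + 776/867 = 1.90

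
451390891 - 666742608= -215351717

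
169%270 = 169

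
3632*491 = 1783312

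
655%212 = 19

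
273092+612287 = 885379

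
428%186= 56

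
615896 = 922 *668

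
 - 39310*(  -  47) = 1847570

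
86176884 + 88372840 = 174549724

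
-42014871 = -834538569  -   - 792523698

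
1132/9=1132/9  =  125.78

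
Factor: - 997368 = - 2^3 * 3^1*29^1*1433^1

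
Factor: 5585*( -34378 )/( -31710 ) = 3^( - 1 )*7^( -1 )*151^( -1) *1117^1*17189^1 = 19200113/3171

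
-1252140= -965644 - 286496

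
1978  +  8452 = 10430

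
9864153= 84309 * 117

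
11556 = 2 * 5778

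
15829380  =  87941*180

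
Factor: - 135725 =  - 5^2*61^1*89^1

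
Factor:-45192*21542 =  - 973526064 = - 2^4*3^1 * 7^1*269^1*10771^1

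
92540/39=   92540/39 = 2372.82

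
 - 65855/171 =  - 65855/171 = -385.12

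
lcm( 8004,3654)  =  168084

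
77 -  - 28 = 105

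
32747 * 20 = 654940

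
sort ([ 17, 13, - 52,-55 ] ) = [- 55, - 52, 13, 17]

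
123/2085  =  41/695 = 0.06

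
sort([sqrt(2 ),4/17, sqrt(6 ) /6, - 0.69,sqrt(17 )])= [ - 0.69, 4/17, sqrt(6 ) /6, sqrt( 2 ),sqrt(17) ] 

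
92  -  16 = 76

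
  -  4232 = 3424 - 7656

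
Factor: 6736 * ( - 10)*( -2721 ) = 183286560 = 2^5  *  3^1*5^1*421^1*907^1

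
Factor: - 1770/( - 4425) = 2^1*5^( - 1 ) = 2/5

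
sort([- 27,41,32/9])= [ - 27, 32/9 , 41]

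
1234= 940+294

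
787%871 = 787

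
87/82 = 87/82 = 1.06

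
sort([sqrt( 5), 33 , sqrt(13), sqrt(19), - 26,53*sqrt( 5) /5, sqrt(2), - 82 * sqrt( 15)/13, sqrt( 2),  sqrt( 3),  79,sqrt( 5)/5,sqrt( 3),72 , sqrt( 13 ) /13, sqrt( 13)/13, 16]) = [-26,-82 * sqrt( 15) /13, sqrt ( 13 )/13, sqrt(13)/13,sqrt(5)/5,  sqrt( 2) , sqrt( 2),sqrt( 3), sqrt( 3), sqrt( 5 ), sqrt(13),sqrt( 19),16,53 * sqrt( 5)/5 , 33, 72, 79] 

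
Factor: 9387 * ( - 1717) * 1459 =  - 23515401861 = - 3^2*7^1*17^1*101^1*149^1*1459^1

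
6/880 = 3/440 = 0.01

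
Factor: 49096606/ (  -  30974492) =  -2^(-1)*13^1*89^(-1 ) * 167^(-1 ) * 521^(  -  1 ) * 1888331^1 = -24548303/15487246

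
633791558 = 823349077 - 189557519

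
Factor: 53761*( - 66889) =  - 37^1*1453^1*66889^1  =  - 3596019529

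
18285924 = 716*25539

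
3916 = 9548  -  5632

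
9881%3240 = 161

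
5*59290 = 296450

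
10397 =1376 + 9021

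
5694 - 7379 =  - 1685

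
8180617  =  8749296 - 568679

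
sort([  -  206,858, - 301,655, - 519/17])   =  [ - 301 , - 206,  -  519/17, 655,858] 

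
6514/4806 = 3257/2403 = 1.36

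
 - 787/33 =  - 787/33= - 23.85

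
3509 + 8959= 12468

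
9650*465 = 4487250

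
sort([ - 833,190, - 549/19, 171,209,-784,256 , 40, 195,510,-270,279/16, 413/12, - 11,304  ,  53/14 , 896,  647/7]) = [ - 833,-784, - 270,  -  549/19,-11,53/14,279/16, 413/12  ,  40,  647/7,171,190,195,209,256, 304, 510 , 896 ]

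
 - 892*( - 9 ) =8028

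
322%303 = 19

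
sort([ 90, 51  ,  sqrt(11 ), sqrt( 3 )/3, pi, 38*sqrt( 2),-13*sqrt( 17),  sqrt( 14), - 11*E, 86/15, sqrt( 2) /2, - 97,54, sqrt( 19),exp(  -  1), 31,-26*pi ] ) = [ - 97,  -  26*pi, - 13 * sqrt( 17),-11*E, exp( - 1), sqrt(3)/3, sqrt(2 ) /2, pi , sqrt (11),sqrt( 14), sqrt( 19), 86/15,31,51, 38 * sqrt(2 ), 54, 90 ]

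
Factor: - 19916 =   -  2^2*13^1*383^1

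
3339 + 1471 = 4810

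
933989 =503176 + 430813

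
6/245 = 6/245 =0.02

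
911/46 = 19 + 37/46 = 19.80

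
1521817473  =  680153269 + 841664204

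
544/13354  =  272/6677 = 0.04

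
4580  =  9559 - 4979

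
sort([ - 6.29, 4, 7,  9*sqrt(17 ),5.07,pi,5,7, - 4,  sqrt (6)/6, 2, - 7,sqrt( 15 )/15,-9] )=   [ - 9, - 7,-6.29 ,- 4,sqrt( 15 )/15, sqrt(6)/6,  2, pi, 4,5,5.07,7,7,9*sqrt(17 ) ] 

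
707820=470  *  1506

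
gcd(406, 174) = 58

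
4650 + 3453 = 8103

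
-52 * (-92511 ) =4810572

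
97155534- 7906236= 89249298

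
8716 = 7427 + 1289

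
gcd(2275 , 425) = 25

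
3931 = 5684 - 1753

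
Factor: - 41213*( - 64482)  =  2657496666  =  2^1 * 3^1*11^1 * 977^1*41213^1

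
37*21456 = 793872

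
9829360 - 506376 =9322984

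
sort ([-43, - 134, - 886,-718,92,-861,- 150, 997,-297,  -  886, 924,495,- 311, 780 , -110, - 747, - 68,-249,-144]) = [- 886, -886, -861 ,-747, -718,- 311, - 297 , -249,-150, - 144, - 134, - 110,-68, - 43, 92 , 495,780,  924,997 ]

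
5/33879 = 5/33879 = 0.00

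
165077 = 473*349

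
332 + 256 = 588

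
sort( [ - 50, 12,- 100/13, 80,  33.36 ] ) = [ - 50 , - 100/13, 12, 33.36, 80]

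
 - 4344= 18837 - 23181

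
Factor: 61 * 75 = 4575 = 3^1*5^2 * 61^1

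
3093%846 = 555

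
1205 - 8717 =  - 7512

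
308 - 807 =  - 499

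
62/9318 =31/4659 = 0.01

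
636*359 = 228324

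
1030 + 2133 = 3163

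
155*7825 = 1212875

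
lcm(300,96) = 2400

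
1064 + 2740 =3804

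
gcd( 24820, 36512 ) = 4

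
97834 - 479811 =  - 381977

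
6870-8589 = - 1719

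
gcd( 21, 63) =21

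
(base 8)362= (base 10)242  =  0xF2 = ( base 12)182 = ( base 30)82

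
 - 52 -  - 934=882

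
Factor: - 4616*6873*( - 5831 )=2^3*3^1*7^3*17^1* 29^1*79^1*577^1 = 184992953208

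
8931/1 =8931 = 8931.00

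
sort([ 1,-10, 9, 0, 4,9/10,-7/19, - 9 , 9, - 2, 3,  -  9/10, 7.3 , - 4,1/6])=[-10, - 9, - 4, - 2  ,- 9/10, - 7/19,  0, 1/6, 9/10, 1 , 3, 4, 7.3, 9, 9]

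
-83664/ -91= 919 + 5/13 = 919.38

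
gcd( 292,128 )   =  4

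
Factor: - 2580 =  - 2^2*3^1*5^1*43^1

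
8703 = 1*8703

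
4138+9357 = 13495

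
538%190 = 158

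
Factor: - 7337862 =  -2^1*3^2*7^1*58237^1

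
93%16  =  13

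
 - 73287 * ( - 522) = 38255814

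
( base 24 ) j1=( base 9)557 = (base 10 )457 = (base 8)711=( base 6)2041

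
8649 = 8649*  1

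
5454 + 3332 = 8786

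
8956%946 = 442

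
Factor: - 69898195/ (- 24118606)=2^ ( - 1 )*5^1*701^( - 1) * 17203^(-1)*13979639^1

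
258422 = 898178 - 639756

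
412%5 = 2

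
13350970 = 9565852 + 3785118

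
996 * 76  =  75696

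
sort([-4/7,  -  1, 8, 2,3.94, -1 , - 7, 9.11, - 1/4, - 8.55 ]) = [ - 8.55, - 7, - 1, - 1, - 4/7, - 1/4, 2,3.94,8,9.11]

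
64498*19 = 1225462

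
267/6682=267/6682 = 0.04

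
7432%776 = 448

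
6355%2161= 2033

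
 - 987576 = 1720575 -2708151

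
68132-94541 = -26409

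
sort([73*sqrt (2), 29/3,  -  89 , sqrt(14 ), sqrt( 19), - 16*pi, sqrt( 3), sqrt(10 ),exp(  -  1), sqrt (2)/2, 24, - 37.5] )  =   [-89, - 16*pi, - 37.5,exp( - 1), sqrt( 2 )/2, sqrt(3 ),sqrt(10 ), sqrt(14 ), sqrt(19 ),29/3,24,73*sqrt ( 2 )]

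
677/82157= 677/82157 = 0.01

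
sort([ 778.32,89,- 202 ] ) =[- 202,89, 778.32]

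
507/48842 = 507/48842=0.01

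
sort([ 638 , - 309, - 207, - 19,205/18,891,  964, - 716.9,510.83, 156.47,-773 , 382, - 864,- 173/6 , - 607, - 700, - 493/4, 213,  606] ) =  [ - 864 , - 773,-716.9, - 700,-607,-309, - 207,-493/4,  -  173/6 ,- 19,205/18,156.47, 213 , 382,  510.83, 606, 638,891, 964] 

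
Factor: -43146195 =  - 3^1*5^1*709^1 * 4057^1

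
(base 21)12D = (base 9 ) 611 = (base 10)496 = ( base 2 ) 111110000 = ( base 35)e6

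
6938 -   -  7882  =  14820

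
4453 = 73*61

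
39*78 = 3042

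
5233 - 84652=-79419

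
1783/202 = 1783/202 = 8.83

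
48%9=3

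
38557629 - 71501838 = - 32944209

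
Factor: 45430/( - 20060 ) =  - 2^( - 1)*7^1* 11^1 * 17^( - 1 ) = - 77/34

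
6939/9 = 771 = 771.00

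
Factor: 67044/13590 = 74/15 = 2^1*3^(  -  1 )*5^( - 1 )*37^1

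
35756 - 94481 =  - 58725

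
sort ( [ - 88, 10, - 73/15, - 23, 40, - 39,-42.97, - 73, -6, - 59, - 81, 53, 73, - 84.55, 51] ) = [ - 88, - 84.55, - 81,  -  73, -59, - 42.97, - 39, - 23, - 6, - 73/15, 10,40, 51, 53, 73 ] 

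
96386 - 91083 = 5303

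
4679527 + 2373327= 7052854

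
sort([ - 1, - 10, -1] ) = [-10, - 1,  -  1 ]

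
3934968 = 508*7746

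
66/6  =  11 = 11.00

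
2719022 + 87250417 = 89969439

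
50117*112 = 5613104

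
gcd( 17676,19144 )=4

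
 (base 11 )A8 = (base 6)314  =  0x76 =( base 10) 118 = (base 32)3m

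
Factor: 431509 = 13^1 * 19^1*1747^1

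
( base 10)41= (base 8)51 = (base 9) 45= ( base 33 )18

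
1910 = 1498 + 412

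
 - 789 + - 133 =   -  922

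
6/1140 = 1/190 = 0.01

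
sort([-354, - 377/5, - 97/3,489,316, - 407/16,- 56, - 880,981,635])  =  [ - 880, - 354, - 377/5, - 56, - 97/3, - 407/16,316,489,635, 981]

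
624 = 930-306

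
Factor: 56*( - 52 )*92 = -2^7*7^1*13^1*23^1=- 267904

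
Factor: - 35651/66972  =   - 2^(-2 )*3^( - 1 )*7^1  *  11^1*463^1*5581^( - 1 ) 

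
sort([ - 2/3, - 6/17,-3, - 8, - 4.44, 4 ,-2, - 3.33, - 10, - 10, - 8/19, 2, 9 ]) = [ -10, - 10, - 8, - 4.44, - 3.33,  -  3, - 2, - 2/3 , -8/19, - 6/17,  2, 4 , 9 ] 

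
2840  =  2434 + 406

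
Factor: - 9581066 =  - 2^1* 11^1*435503^1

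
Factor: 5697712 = 2^4*53^1*6719^1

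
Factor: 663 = 3^1*13^1*17^1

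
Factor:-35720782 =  - 2^1*67^1*127^1*2099^1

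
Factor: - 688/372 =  - 2^2*3^(-1) *31^( - 1 ) * 43^1 = -  172/93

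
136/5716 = 34/1429 = 0.02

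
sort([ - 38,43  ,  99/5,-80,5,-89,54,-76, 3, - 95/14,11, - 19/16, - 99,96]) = [ - 99, - 89 , - 80,-76, - 38 , - 95/14 , - 19/16 , 3,  5 , 11, 99/5,43, 54,96]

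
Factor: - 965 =-5^1*193^1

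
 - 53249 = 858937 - 912186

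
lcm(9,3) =9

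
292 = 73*4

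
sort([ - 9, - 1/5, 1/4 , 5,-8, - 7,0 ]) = [  -  9, - 8,-7, - 1/5, 0, 1/4, 5 ] 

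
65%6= 5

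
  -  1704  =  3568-5272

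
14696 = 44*334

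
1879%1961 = 1879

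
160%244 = 160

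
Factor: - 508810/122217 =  - 2^1*3^(  -  1)*5^1*17^1*41^1 * 73^1*40739^( - 1 ) 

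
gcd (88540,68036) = 932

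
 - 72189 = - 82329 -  - 10140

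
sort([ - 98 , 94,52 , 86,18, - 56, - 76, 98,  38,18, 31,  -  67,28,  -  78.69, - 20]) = [- 98 , - 78.69, - 76,  -  67, - 56, - 20, 18,18,28,  31,38,  52, 86, 94, 98 ] 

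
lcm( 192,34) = 3264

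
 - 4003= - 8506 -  - 4503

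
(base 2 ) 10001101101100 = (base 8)21554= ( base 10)9068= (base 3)110102212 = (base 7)35303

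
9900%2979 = 963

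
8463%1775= 1363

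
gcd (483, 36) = 3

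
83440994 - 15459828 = 67981166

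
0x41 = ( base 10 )65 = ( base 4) 1001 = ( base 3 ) 2102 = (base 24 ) 2H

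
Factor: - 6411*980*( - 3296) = 20708042880 = 2^7 *3^1*5^1*7^2*103^1*2137^1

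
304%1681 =304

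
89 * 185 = 16465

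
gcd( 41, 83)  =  1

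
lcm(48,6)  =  48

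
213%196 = 17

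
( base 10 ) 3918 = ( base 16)F4E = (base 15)1263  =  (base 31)42C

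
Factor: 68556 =2^2*3^1*29^1*197^1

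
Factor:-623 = -7^1*89^1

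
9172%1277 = 233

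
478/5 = 478/5 =95.60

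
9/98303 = 9/98303 = 0.00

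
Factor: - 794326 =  - 2^1*13^1*137^1*223^1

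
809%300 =209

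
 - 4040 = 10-4050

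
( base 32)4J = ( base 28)57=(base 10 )147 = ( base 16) 93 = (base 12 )103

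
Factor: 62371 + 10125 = 72496 = 2^4*23^1*197^1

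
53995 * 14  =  755930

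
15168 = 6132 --9036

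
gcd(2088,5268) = 12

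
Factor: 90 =2^1*3^2*5^1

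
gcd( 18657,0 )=18657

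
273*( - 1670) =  - 455910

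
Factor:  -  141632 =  - 2^6*2213^1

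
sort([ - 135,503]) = [-135,  503 ]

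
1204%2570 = 1204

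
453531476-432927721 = 20603755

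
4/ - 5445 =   -  4/5445 = - 0.00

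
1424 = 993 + 431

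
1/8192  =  1/8192 = 0.00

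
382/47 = 382/47 = 8.13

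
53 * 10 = 530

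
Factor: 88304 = 2^4*5519^1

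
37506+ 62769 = 100275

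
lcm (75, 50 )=150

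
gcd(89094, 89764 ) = 2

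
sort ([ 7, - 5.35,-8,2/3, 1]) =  [ - 8,  -  5.35, 2/3,1,7]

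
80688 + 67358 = 148046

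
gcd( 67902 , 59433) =3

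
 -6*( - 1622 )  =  9732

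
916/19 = 916/19   =  48.21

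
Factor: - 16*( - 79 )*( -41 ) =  - 51824 =- 2^4*41^1*79^1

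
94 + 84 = 178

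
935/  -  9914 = -935/9914 = -  0.09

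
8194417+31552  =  8225969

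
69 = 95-26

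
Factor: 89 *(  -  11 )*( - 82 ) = 80278 =2^1*11^1*41^1*89^1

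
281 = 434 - 153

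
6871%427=39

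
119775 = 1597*75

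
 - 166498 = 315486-481984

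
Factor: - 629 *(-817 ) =17^1*19^1  *  37^1*43^1 = 513893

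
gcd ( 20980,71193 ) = 1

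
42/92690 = 21/46345 = 0.00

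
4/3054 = 2/1527 = 0.00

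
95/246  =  95/246  =  0.39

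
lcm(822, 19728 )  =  19728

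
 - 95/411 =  - 95/411 = -0.23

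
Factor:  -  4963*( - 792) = 3930696=2^3*3^2*7^1*11^1*709^1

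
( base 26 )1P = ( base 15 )36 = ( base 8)63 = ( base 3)1220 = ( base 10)51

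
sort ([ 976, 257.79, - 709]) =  [ -709,257.79,976 ] 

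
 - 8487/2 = - 4244  +  1/2=- 4243.50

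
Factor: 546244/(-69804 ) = -3^( - 2) * 7^( - 1 ) * 17^1 * 29^1 = -493/63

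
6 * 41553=249318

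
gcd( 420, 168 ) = 84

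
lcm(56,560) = 560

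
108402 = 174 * 623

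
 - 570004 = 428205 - 998209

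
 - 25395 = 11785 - 37180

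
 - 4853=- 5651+798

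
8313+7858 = 16171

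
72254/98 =737 + 2/7=737.29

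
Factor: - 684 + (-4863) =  - 3^1*43^2 = -  5547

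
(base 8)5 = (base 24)5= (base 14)5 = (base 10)5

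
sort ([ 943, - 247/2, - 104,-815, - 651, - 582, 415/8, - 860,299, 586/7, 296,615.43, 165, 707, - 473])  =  [  -  860, - 815,-651, -582, - 473,  -  247/2,  -  104,415/8, 586/7, 165, 296,299, 615.43,707,943]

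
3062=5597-2535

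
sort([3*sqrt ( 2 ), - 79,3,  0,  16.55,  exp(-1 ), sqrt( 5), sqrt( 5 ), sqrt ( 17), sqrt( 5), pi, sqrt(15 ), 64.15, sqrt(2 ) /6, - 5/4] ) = [ - 79, - 5/4, 0, sqrt(2 )/6, exp(-1), sqrt( 5 ),sqrt(5) , sqrt( 5), 3, pi,sqrt(15), sqrt( 17) , 3*sqrt( 2), 16.55,64.15 ]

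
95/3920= 19/784  =  0.02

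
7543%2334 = 541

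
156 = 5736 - 5580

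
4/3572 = 1/893  =  0.00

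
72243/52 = 1389 + 15/52 = 1389.29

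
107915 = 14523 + 93392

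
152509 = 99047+53462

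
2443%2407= 36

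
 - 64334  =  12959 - 77293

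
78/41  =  1+37/41=1.90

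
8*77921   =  623368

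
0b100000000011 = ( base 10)2051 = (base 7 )5660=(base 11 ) 15a5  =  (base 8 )4003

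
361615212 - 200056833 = 161558379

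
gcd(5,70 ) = 5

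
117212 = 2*58606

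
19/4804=19/4804 = 0.00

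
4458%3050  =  1408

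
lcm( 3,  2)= 6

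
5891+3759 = 9650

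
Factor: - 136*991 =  - 134776 = - 2^3  *  17^1  *991^1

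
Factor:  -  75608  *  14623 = -2^3*7^1*  13^1*727^1*2089^1 = -1105615784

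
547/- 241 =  - 3 + 176/241 = - 2.27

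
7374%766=480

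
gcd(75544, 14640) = 8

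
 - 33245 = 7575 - 40820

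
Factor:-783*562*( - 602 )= 2^2*3^3*7^1*29^1*43^1*281^1 = 264907692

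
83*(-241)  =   - 20003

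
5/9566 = 5/9566 = 0.00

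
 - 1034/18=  - 58 + 5/9 = -57.44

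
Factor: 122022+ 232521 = 3^1*7^1*16883^1 = 354543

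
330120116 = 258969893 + 71150223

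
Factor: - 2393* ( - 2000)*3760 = 2^8*5^4* 47^1 * 2393^1 = 17995360000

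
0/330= 0 = 0.00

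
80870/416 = 40435/208  =  194.40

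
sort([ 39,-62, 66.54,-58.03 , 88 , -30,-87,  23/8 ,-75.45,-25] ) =[ - 87,-75.45  ,- 62,-58.03,-30,-25,23/8,  39,66.54 , 88 ]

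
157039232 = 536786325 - 379747093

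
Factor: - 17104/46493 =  - 2^4*19^ (  -  1) *1069^1*2447^(-1) 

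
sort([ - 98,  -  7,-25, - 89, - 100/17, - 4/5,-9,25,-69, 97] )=[-98,- 89, - 69 , - 25 , - 9,-7, - 100/17,-4/5,25,97]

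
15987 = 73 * 219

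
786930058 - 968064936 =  - 181134878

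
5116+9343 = 14459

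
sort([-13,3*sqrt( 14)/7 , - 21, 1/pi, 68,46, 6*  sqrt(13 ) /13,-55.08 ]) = [ - 55.08, - 21, -13, 1/pi, 3*sqrt( 14 )/7,6*sqrt(13)/13, 46,  68 ]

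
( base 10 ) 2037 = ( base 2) 11111110101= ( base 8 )3765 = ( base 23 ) 3jd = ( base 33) 1SO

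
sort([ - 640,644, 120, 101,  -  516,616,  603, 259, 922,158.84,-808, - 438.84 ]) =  [-808, - 640, - 516, - 438.84,101,120,158.84, 259, 603,616 , 644,922] 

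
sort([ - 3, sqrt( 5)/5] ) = [ - 3,sqrt( 5 ) /5]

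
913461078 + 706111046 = 1619572124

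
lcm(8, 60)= 120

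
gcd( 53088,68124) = 84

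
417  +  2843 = 3260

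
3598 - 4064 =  - 466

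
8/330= 4/165 = 0.02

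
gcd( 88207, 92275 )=1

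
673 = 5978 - 5305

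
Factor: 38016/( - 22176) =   -  12/7 = -2^2*3^1*7^(- 1 ) 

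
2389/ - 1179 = -2389/1179 = - 2.03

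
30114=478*63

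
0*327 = 0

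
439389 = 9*48821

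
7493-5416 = 2077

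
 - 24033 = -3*8011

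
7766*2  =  15532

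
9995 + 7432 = 17427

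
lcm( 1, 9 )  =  9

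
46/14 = 3+2/7 =3.29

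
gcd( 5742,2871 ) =2871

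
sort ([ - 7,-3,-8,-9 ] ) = [-9 , - 8, - 7,-3]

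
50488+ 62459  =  112947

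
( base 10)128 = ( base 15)88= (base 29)4C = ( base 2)10000000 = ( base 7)242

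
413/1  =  413 = 413.00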